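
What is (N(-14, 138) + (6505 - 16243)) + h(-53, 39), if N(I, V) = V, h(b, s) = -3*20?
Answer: -9660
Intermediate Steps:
h(b, s) = -60
(N(-14, 138) + (6505 - 16243)) + h(-53, 39) = (138 + (6505 - 16243)) - 60 = (138 - 9738) - 60 = -9600 - 60 = -9660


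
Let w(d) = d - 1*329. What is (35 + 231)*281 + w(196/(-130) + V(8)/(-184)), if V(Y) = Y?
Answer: 111251096/1495 ≈ 74416.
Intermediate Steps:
w(d) = -329 + d (w(d) = d - 329 = -329 + d)
(35 + 231)*281 + w(196/(-130) + V(8)/(-184)) = (35 + 231)*281 + (-329 + (196/(-130) + 8/(-184))) = 266*281 + (-329 + (196*(-1/130) + 8*(-1/184))) = 74746 + (-329 + (-98/65 - 1/23)) = 74746 + (-329 - 2319/1495) = 74746 - 494174/1495 = 111251096/1495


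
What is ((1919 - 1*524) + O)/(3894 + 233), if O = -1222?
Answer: 173/4127 ≈ 0.041919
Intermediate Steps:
((1919 - 1*524) + O)/(3894 + 233) = ((1919 - 1*524) - 1222)/(3894 + 233) = ((1919 - 524) - 1222)/4127 = (1395 - 1222)*(1/4127) = 173*(1/4127) = 173/4127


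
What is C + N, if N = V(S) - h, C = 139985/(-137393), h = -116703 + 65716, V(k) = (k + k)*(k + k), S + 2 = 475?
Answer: 129960310894/137393 ≈ 9.4590e+5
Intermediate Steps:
S = 473 (S = -2 + 475 = 473)
V(k) = 4*k**2 (V(k) = (2*k)*(2*k) = 4*k**2)
h = -50987
C = -139985/137393 (C = 139985*(-1/137393) = -139985/137393 ≈ -1.0189)
N = 945903 (N = 4*473**2 - 1*(-50987) = 4*223729 + 50987 = 894916 + 50987 = 945903)
C + N = -139985/137393 + 945903 = 129960310894/137393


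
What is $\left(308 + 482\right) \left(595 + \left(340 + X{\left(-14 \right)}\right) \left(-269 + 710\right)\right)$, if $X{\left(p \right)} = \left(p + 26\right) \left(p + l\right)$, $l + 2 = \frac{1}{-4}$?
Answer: $50986600$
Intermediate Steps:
$l = - \frac{9}{4}$ ($l = -2 + \frac{1}{-4} = -2 - \frac{1}{4} = - \frac{9}{4} \approx -2.25$)
$X{\left(p \right)} = \left(26 + p\right) \left(- \frac{9}{4} + p\right)$ ($X{\left(p \right)} = \left(p + 26\right) \left(p - \frac{9}{4}\right) = \left(26 + p\right) \left(- \frac{9}{4} + p\right)$)
$\left(308 + 482\right) \left(595 + \left(340 + X{\left(-14 \right)}\right) \left(-269 + 710\right)\right) = \left(308 + 482\right) \left(595 + \left(340 + \left(- \frac{117}{2} + \left(-14\right)^{2} + \frac{95}{4} \left(-14\right)\right)\right) \left(-269 + 710\right)\right) = 790 \left(595 + \left(340 - 195\right) 441\right) = 790 \left(595 + 145 \cdot 441\right) = 790 \left(595 + 63945\right) = 790 \cdot 64540 = 50986600$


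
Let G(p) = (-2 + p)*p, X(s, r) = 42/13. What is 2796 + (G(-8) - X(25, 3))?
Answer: 37346/13 ≈ 2872.8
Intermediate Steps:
X(s, r) = 42/13 (X(s, r) = 42*(1/13) = 42/13)
G(p) = p*(-2 + p)
2796 + (G(-8) - X(25, 3)) = 2796 + (-8*(-2 - 8) - 1*42/13) = 2796 + (-8*(-10) - 42/13) = 2796 + (80 - 42/13) = 2796 + 998/13 = 37346/13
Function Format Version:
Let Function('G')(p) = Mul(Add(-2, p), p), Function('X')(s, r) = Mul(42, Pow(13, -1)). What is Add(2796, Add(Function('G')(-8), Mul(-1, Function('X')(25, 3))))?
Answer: Rational(37346, 13) ≈ 2872.8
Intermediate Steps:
Function('X')(s, r) = Rational(42, 13) (Function('X')(s, r) = Mul(42, Rational(1, 13)) = Rational(42, 13))
Function('G')(p) = Mul(p, Add(-2, p))
Add(2796, Add(Function('G')(-8), Mul(-1, Function('X')(25, 3)))) = Add(2796, Add(Mul(-8, Add(-2, -8)), Mul(-1, Rational(42, 13)))) = Add(2796, Add(Mul(-8, -10), Rational(-42, 13))) = Add(2796, Add(80, Rational(-42, 13))) = Add(2796, Rational(998, 13)) = Rational(37346, 13)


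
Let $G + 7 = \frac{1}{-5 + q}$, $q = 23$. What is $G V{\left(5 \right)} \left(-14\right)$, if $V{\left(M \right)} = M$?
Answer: $\frac{4375}{9} \approx 486.11$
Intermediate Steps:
$G = - \frac{125}{18}$ ($G = -7 + \frac{1}{-5 + 23} = -7 + \frac{1}{18} = - \frac{125}{18} \approx -6.9444$)
$G V{\left(5 \right)} \left(-14\right) = \left(- \frac{125}{18}\right) 5 \left(-14\right) = \left(- \frac{625}{18}\right) \left(-14\right) = \frac{4375}{9}$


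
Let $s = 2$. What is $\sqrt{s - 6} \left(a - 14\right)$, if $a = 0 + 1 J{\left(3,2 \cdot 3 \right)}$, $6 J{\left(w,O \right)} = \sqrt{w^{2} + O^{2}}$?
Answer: $i \left(-28 + \sqrt{5}\right) \approx - 25.764 i$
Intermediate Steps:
$J{\left(w,O \right)} = \frac{\sqrt{O^{2} + w^{2}}}{6}$ ($J{\left(w,O \right)} = \frac{\sqrt{w^{2} + O^{2}}}{6} = \frac{\sqrt{O^{2} + w^{2}}}{6}$)
$a = \frac{\sqrt{5}}{2}$ ($a = 0 + 1 \frac{\sqrt{\left(2 \cdot 3\right)^{2} + 3^{2}}}{6} = 0 + 1 \frac{\sqrt{6^{2} + 9}}{6} = 0 + 1 \frac{\sqrt{36 + 9}}{6} = 0 + 1 \frac{\sqrt{45}}{6} = 0 + 1 \frac{3 \sqrt{5}}{6} = 0 + 1 \frac{\sqrt{5}}{2} = 0 + \frac{\sqrt{5}}{2} = \frac{\sqrt{5}}{2} \approx 1.118$)
$\sqrt{s - 6} \left(a - 14\right) = \sqrt{2 - 6} \left(\frac{\sqrt{5}}{2} - 14\right) = \sqrt{-4} \left(-14 + \frac{\sqrt{5}}{2}\right) = 2 i \left(-14 + \frac{\sqrt{5}}{2}\right)$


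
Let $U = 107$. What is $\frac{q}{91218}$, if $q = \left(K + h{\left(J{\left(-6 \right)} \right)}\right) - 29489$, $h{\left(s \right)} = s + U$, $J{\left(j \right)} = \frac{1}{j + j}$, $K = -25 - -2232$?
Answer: $- \frac{326101}{1094616} \approx -0.29791$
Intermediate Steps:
$K = 2207$ ($K = -25 + 2232 = 2207$)
$J{\left(j \right)} = \frac{1}{2 j}$
$h{\left(s \right)} = 107 + s$ ($h{\left(s \right)} = s + 107 = 107 + s$)
$q = - \frac{326101}{12}$ ($q = \left(2207 + \left(107 + \frac{1}{2 \left(-6\right)}\right)\right) - 29489 = \left(2207 + \left(107 + \frac{1}{2} \left(- \frac{1}{6}\right)\right)\right) - 29489 = \left(2207 + \left(107 - \frac{1}{12}\right)\right) - 29489 = \left(2207 + \frac{1283}{12}\right) - 29489 = \frac{27767}{12} - 29489 = - \frac{326101}{12} \approx -27175.0$)
$\frac{q}{91218} = - \frac{326101}{12 \cdot 91218} = \left(- \frac{326101}{12}\right) \frac{1}{91218} = - \frac{326101}{1094616}$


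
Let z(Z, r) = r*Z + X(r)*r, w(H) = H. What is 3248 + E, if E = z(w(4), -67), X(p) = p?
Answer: 7469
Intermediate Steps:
z(Z, r) = r² + Z*r (z(Z, r) = r*Z + r*r = Z*r + r² = r² + Z*r)
E = 4221 (E = -67*(4 - 67) = -67*(-63) = 4221)
3248 + E = 3248 + 4221 = 7469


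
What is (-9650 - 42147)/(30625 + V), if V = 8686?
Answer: -51797/39311 ≈ -1.3176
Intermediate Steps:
(-9650 - 42147)/(30625 + V) = (-9650 - 42147)/(30625 + 8686) = -51797/39311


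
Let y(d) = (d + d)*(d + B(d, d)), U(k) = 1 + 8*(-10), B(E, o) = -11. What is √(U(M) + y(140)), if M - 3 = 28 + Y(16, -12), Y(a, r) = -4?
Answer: √36041 ≈ 189.84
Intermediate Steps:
M = 27 (M = 3 + (28 - 4) = 3 + 24 = 27)
U(k) = -79 (U(k) = 1 - 80 = -79)
y(d) = 2*d*(-11 + d) (y(d) = (d + d)*(d - 11) = (2*d)*(-11 + d) = 2*d*(-11 + d))
√(U(M) + y(140)) = √(-79 + 2*140*(-11 + 140)) = √(-79 + 2*140*129) = √(-79 + 36120) = √36041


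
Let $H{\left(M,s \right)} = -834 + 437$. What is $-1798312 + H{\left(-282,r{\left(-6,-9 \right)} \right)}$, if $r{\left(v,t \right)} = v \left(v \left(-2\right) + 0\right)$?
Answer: $-1798709$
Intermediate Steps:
$r{\left(v,t \right)} = - 2 v^{2}$ ($r{\left(v,t \right)} = v \left(- 2 v + 0\right) = v \left(- 2 v\right) = - 2 v^{2}$)
$H{\left(M,s \right)} = -397$
$-1798312 + H{\left(-282,r{\left(-6,-9 \right)} \right)} = -1798312 - 397 = -1798709$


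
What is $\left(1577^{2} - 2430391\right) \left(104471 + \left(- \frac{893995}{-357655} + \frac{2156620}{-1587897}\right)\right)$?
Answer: $\frac{24848135055904409520}{4206809641} \approx 5.9066 \cdot 10^{9}$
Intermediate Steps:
$\left(1577^{2} - 2430391\right) \left(104471 + \left(- \frac{893995}{-357655} + \frac{2156620}{-1587897}\right)\right) = \left(2486929 - 2430391\right) \left(104471 + \left(\left(-893995\right) \left(- \frac{1}{357655}\right) + 2156620 \left(- \frac{1}{1587897}\right)\right)\right) = 56538 \left(104471 + \left(\frac{178799}{71531} - \frac{2156620}{1587897}\right)\right) = 56538 \left(104471 + \frac{129649210483}{113583860307}\right) = 56538 \cdot \frac{11866349119343080}{113583860307} = \frac{24848135055904409520}{4206809641}$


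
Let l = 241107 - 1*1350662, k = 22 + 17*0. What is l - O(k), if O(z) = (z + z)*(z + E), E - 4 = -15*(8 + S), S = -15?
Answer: -1115319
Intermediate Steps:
E = 109 (E = 4 - 15*(8 - 15) = 4 - 15*(-7) = 4 + 105 = 109)
k = 22 (k = 22 + 0 = 22)
l = -1109555 (l = 241107 - 1350662 = -1109555)
O(z) = 2*z*(109 + z) (O(z) = (z + z)*(z + 109) = (2*z)*(109 + z) = 2*z*(109 + z))
l - O(k) = -1109555 - 2*22*(109 + 22) = -1109555 - 2*22*131 = -1109555 - 1*5764 = -1109555 - 5764 = -1115319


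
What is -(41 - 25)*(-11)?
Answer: 176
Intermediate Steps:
-(41 - 25)*(-11) = -16*(-11) = -1*(-176) = 176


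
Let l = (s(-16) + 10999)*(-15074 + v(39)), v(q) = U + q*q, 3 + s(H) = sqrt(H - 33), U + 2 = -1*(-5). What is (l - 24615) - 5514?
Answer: -149025929 - 94850*I ≈ -1.4903e+8 - 94850.0*I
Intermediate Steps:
U = 3 (U = -2 - 1*(-5) = -2 + 5 = 3)
s(H) = -3 + sqrt(-33 + H) (s(H) = -3 + sqrt(H - 33) = -3 + sqrt(-33 + H))
v(q) = 3 + q**2 (v(q) = 3 + q*q = 3 + q**2)
l = -148995800 - 94850*I (l = ((-3 + sqrt(-33 - 16)) + 10999)*(-15074 + (3 + 39**2)) = ((-3 + sqrt(-49)) + 10999)*(-15074 + (3 + 1521)) = ((-3 + 7*I) + 10999)*(-15074 + 1524) = (10996 + 7*I)*(-13550) = -148995800 - 94850*I ≈ -1.49e+8 - 94850.0*I)
(l - 24615) - 5514 = ((-148995800 - 94850*I) - 24615) - 5514 = (-149020415 - 94850*I) - 5514 = -149025929 - 94850*I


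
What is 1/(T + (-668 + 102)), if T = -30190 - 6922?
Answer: -1/37678 ≈ -2.6541e-5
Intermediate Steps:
T = -37112
1/(T + (-668 + 102)) = 1/(-37112 + (-668 + 102)) = 1/(-37112 - 566) = 1/(-37678) = -1/37678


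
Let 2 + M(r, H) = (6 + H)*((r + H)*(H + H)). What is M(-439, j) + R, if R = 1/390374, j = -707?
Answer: -443438024226003/390374 ≈ -1.1359e+9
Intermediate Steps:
R = 1/390374 ≈ 2.5616e-6
M(r, H) = -2 + 2*H*(6 + H)*(H + r) (M(r, H) = -2 + (6 + H)*((r + H)*(H + H)) = -2 + (6 + H)*((H + r)*(2*H)) = -2 + (6 + H)*(2*H*(H + r)) = -2 + 2*H*(6 + H)*(H + r))
M(-439, j) + R = (-2 + 2*(-707)**3 + 12*(-707)**2 + 2*(-439)*(-707)**2 + 12*(-707)*(-439)) + 1/390374 = (-2 + 2*(-353393243) + 12*499849 + 2*(-439)*499849 + 3724476) + 1/390374 = (-2 - 706786486 + 5998188 - 438867422 + 3724476) + 1/390374 = -1135931246 + 1/390374 = -443438024226003/390374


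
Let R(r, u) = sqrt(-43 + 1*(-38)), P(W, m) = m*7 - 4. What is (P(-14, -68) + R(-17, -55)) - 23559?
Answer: -24039 + 9*I ≈ -24039.0 + 9.0*I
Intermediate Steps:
P(W, m) = -4 + 7*m (P(W, m) = 7*m - 4 = -4 + 7*m)
R(r, u) = 9*I (R(r, u) = sqrt(-43 - 38) = sqrt(-81) = 9*I)
(P(-14, -68) + R(-17, -55)) - 23559 = ((-4 + 7*(-68)) + 9*I) - 23559 = ((-4 - 476) + 9*I) - 23559 = (-480 + 9*I) - 23559 = -24039 + 9*I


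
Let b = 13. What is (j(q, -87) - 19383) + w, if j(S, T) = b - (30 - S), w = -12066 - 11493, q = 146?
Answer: -42813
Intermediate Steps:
w = -23559
j(S, T) = -17 + S (j(S, T) = 13 - (30 - S) = 13 + (-30 + S) = -17 + S)
(j(q, -87) - 19383) + w = ((-17 + 146) - 19383) - 23559 = (129 - 19383) - 23559 = -19254 - 23559 = -42813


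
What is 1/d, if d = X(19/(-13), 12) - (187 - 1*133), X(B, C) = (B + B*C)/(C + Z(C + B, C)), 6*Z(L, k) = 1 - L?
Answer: -406/22665 ≈ -0.017913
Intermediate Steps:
Z(L, k) = ⅙ - L/6 (Z(L, k) = (1 - L)/6 = ⅙ - L/6)
X(B, C) = (B + B*C)/(⅙ - B/6 + 5*C/6) (X(B, C) = (B + B*C)/(C + (⅙ - (C + B)/6)) = (B + B*C)/(C + (⅙ - (B + C)/6)) = (B + B*C)/(C + (⅙ + (-B/6 - C/6))) = (B + B*C)/(C + (⅙ - B/6 - C/6)) = (B + B*C)/(⅙ - B/6 + 5*C/6))
d = -22665/406 (d = 6*(19/(-13))*(1 + 12)/(1 - 19/(-13) + 5*12) - (187 - 1*133) = 6*(19*(-1/13))*13/(1 - 19*(-1)/13 + 60) - (187 - 133) = 6*(-19/13)*13/(1 - 1*(-19/13) + 60) - 1*54 = 6*(-19/13)*13/(1 + 19/13 + 60) - 54 = 6*(-19/13)*13/(812/13) - 54 = 6*(-19/13)*(13/812)*13 - 54 = -741/406 - 54 = -22665/406 ≈ -55.825)
1/d = 1/(-22665/406) = -406/22665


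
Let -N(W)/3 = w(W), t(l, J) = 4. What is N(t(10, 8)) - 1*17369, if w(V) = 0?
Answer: -17369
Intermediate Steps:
N(W) = 0 (N(W) = -3*0 = 0)
N(t(10, 8)) - 1*17369 = 0 - 1*17369 = 0 - 17369 = -17369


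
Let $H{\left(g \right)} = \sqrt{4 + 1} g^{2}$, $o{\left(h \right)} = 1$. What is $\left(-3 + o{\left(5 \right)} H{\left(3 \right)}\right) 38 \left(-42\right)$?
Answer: $4788 - 14364 \sqrt{5} \approx -27331.0$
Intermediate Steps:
$H{\left(g \right)} = \sqrt{5} g^{2}$
$\left(-3 + o{\left(5 \right)} H{\left(3 \right)}\right) 38 \left(-42\right) = \left(-3 + 1 \sqrt{5} \cdot 3^{2}\right) 38 \left(-42\right) = \left(-3 + 1 \sqrt{5} \cdot 9\right) 38 \left(-42\right) = \left(-3 + 1 \cdot 9 \sqrt{5}\right) 38 \left(-42\right) = \left(-3 + 9 \sqrt{5}\right) 38 \left(-42\right) = \left(-114 + 342 \sqrt{5}\right) \left(-42\right) = 4788 - 14364 \sqrt{5}$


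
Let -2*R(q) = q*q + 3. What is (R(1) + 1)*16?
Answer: -16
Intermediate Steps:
R(q) = -3/2 - q²/2 (R(q) = -(q*q + 3)/2 = -(q² + 3)/2 = -(3 + q²)/2 = -3/2 - q²/2)
(R(1) + 1)*16 = ((-3/2 - ½*1²) + 1)*16 = ((-3/2 - ½*1) + 1)*16 = ((-3/2 - ½) + 1)*16 = (-2 + 1)*16 = -1*16 = -16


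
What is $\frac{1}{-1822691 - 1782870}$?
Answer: $- \frac{1}{3605561} \approx -2.7735 \cdot 10^{-7}$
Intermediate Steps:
$\frac{1}{-1822691 - 1782870} = \frac{1}{-3605561} = - \frac{1}{3605561}$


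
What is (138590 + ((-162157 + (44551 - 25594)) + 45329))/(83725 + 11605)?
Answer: 40719/95330 ≈ 0.42714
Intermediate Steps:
(138590 + ((-162157 + (44551 - 25594)) + 45329))/(83725 + 11605) = (138590 + ((-162157 + 18957) + 45329))/95330 = (138590 + (-143200 + 45329))*(1/95330) = (138590 - 97871)*(1/95330) = 40719*(1/95330) = 40719/95330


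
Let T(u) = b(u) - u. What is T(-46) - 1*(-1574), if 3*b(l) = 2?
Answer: 4862/3 ≈ 1620.7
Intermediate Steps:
b(l) = 2/3 (b(l) = (1/3)*2 = 2/3)
T(u) = 2/3 - u
T(-46) - 1*(-1574) = (2/3 - 1*(-46)) - 1*(-1574) = (2/3 + 46) + 1574 = 140/3 + 1574 = 4862/3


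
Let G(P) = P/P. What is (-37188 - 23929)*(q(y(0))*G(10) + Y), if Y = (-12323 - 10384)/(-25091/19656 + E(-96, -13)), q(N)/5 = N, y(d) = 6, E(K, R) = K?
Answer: -30784070745834/1912067 ≈ -1.6100e+7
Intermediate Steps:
G(P) = 1
q(N) = 5*N
Y = 446328792/1912067 (Y = (-12323 - 10384)/(-25091/19656 - 96) = -22707/(-25091*1/19656 - 96) = -22707/(-25091/19656 - 96) = -22707/(-1912067/19656) = -22707*(-19656/1912067) = 446328792/1912067 ≈ 233.43)
(-37188 - 23929)*(q(y(0))*G(10) + Y) = (-37188 - 23929)*((5*6)*1 + 446328792/1912067) = -61117*(30*1 + 446328792/1912067) = -61117*(30 + 446328792/1912067) = -61117*503690802/1912067 = -30784070745834/1912067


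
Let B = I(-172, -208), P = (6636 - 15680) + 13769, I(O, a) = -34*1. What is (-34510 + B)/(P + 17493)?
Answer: -17272/11109 ≈ -1.5548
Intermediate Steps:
I(O, a) = -34
P = 4725 (P = -9044 + 13769 = 4725)
B = -34
(-34510 + B)/(P + 17493) = (-34510 - 34)/(4725 + 17493) = -34544/22218 = -34544*1/22218 = -17272/11109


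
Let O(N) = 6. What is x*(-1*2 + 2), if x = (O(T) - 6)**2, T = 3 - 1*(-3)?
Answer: 0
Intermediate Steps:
T = 6 (T = 3 + 3 = 6)
x = 0 (x = (6 - 6)**2 = 0**2 = 0)
x*(-1*2 + 2) = 0*(-1*2 + 2) = 0*(-2 + 2) = 0*0 = 0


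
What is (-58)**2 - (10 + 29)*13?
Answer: 2857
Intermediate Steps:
(-58)**2 - (10 + 29)*13 = 3364 - 39*13 = 3364 - 1*507 = 3364 - 507 = 2857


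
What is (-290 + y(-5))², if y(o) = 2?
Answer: 82944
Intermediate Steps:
(-290 + y(-5))² = (-290 + 2)² = (-288)² = 82944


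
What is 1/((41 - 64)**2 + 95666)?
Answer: 1/96195 ≈ 1.0396e-5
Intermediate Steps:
1/((41 - 64)**2 + 95666) = 1/((-23)**2 + 95666) = 1/(529 + 95666) = 1/96195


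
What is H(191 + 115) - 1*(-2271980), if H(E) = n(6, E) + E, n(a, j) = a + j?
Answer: 2272598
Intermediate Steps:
H(E) = 6 + 2*E (H(E) = (6 + E) + E = 6 + 2*E)
H(191 + 115) - 1*(-2271980) = (6 + 2*(191 + 115)) - 1*(-2271980) = (6 + 2*306) + 2271980 = (6 + 612) + 2271980 = 618 + 2271980 = 2272598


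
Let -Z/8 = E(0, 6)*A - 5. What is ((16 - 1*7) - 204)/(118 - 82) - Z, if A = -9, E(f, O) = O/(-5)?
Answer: 2459/60 ≈ 40.983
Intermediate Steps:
E(f, O) = -O/5 (E(f, O) = O*(-⅕) = -O/5)
Z = -232/5 (Z = -8*(-⅕*6*(-9) - 5) = -8*(-6/5*(-9) - 5) = -8*(54/5 - 5) = -8*29/5 = -232/5 ≈ -46.400)
((16 - 1*7) - 204)/(118 - 82) - Z = ((16 - 1*7) - 204)/(118 - 82) - 1*(-232/5) = ((16 - 7) - 204)/36 + 232/5 = (9 - 204)*(1/36) + 232/5 = -195*1/36 + 232/5 = -65/12 + 232/5 = 2459/60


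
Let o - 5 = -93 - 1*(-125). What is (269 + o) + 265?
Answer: 571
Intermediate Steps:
o = 37 (o = 5 + (-93 - 1*(-125)) = 5 + (-93 + 125) = 5 + 32 = 37)
(269 + o) + 265 = (269 + 37) + 265 = 306 + 265 = 571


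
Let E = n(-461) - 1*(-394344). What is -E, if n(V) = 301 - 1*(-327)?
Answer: -394972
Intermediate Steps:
n(V) = 628 (n(V) = 301 + 327 = 628)
E = 394972 (E = 628 - 1*(-394344) = 628 + 394344 = 394972)
-E = -1*394972 = -394972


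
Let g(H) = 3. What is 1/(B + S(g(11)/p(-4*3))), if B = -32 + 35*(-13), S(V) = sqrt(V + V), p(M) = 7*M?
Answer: -6818/3320367 - I*sqrt(14)/3320367 ≈ -0.0020534 - 1.1269e-6*I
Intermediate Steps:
S(V) = sqrt(2)*sqrt(V) (S(V) = sqrt(2*V) = sqrt(2)*sqrt(V))
B = -487 (B = -32 - 455 = -487)
1/(B + S(g(11)/p(-4*3))) = 1/(-487 + sqrt(2)*sqrt(3/((7*(-4*3))))) = 1/(-487 + sqrt(2)*sqrt(3/((7*(-12))))) = 1/(-487 + sqrt(2)*sqrt(3/(-84))) = 1/(-487 + sqrt(2)*sqrt(3*(-1/84))) = 1/(-487 + sqrt(2)*sqrt(-1/28)) = 1/(-487 + sqrt(2)*(I*sqrt(7)/14)) = 1/(-487 + I*sqrt(14)/14)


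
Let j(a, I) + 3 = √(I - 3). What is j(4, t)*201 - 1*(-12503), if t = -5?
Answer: 11900 + 402*I*√2 ≈ 11900.0 + 568.51*I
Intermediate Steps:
j(a, I) = -3 + √(-3 + I) (j(a, I) = -3 + √(I - 3) = -3 + √(-3 + I))
j(4, t)*201 - 1*(-12503) = (-3 + √(-3 - 5))*201 - 1*(-12503) = (-3 + √(-8))*201 + 12503 = (-3 + 2*I*√2)*201 + 12503 = (-603 + 402*I*√2) + 12503 = 11900 + 402*I*√2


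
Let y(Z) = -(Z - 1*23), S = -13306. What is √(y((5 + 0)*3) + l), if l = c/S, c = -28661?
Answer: √1797760354/13306 ≈ 3.1865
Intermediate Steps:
y(Z) = 23 - Z (y(Z) = -(Z - 23) = -(-23 + Z) = 23 - Z)
l = 28661/13306 (l = -28661/(-13306) = -28661*(-1/13306) = 28661/13306 ≈ 2.1540)
√(y((5 + 0)*3) + l) = √((23 - (5 + 0)*3) + 28661/13306) = √((23 - 5*3) + 28661/13306) = √((23 - 1*15) + 28661/13306) = √((23 - 15) + 28661/13306) = √(8 + 28661/13306) = √(135109/13306) = √1797760354/13306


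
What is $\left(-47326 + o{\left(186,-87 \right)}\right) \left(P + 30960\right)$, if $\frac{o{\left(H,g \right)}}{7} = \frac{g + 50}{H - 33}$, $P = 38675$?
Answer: $- \frac{504236574995}{153} \approx -3.2957 \cdot 10^{9}$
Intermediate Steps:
$o{\left(H,g \right)} = \frac{7 \left(50 + g\right)}{-33 + H}$ ($o{\left(H,g \right)} = 7 \frac{g + 50}{H - 33} = 7 \frac{50 + g}{-33 + H} = \frac{7 \left(50 + g\right)}{-33 + H}$)
$\left(-47326 + o{\left(186,-87 \right)}\right) \left(P + 30960\right) = \left(-47326 + \frac{7 \left(50 - 87\right)}{-33 + 186}\right) \left(38675 + 30960\right) = \left(-47326 + 7 \cdot \frac{1}{153} \left(-37\right)\right) 69635 = \left(-47326 - \frac{259}{153}\right) 69635 = \left(- \frac{7241137}{153}\right) 69635 = - \frac{504236574995}{153}$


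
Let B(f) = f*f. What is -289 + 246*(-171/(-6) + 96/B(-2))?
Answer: 12626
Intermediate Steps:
B(f) = f²
-289 + 246*(-171/(-6) + 96/B(-2)) = -289 + 246*(-171/(-6) + 96/((-2)²)) = -289 + 246*(-171*(-⅙) + 96/4) = -289 + 246*(57/2 + 96*(¼)) = -289 + 246*(57/2 + 24) = -289 + 246*(105/2) = -289 + 12915 = 12626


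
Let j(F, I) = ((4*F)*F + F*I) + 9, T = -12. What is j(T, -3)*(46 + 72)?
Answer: 73278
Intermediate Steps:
j(F, I) = 9 + 4*F² + F*I (j(F, I) = (4*F² + F*I) + 9 = 9 + 4*F² + F*I)
j(T, -3)*(46 + 72) = (9 + 4*(-12)² - 12*(-3))*(46 + 72) = (9 + 4*144 + 36)*118 = (9 + 576 + 36)*118 = 621*118 = 73278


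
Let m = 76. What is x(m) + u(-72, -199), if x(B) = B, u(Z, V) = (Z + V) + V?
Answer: -394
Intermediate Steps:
u(Z, V) = Z + 2*V (u(Z, V) = (V + Z) + V = Z + 2*V)
x(m) + u(-72, -199) = 76 + (-72 + 2*(-199)) = 76 + (-72 - 398) = 76 - 470 = -394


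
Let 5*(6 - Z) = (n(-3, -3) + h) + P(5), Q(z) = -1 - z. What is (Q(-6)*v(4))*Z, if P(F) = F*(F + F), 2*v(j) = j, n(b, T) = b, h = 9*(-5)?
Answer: 56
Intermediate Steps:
h = -45
v(j) = j/2
P(F) = 2*F**2 (P(F) = F*(2*F) = 2*F**2)
Z = 28/5 (Z = 6 - ((-3 - 45) + 2*5**2)/5 = 6 - (-48 + 2*25)/5 = 6 - (-48 + 50)/5 = 6 - 1/5*2 = 6 - 2/5 = 28/5 ≈ 5.6000)
(Q(-6)*v(4))*Z = ((-1 - 1*(-6))*((1/2)*4))*(28/5) = ((-1 + 6)*2)*(28/5) = (5*2)*(28/5) = 10*(28/5) = 56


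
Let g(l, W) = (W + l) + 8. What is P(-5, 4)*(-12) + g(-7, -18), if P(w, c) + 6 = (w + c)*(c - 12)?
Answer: -41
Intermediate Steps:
g(l, W) = 8 + W + l
P(w, c) = -6 + (-12 + c)*(c + w) (P(w, c) = -6 + (w + c)*(c - 12) = -6 + (c + w)*(-12 + c) = -6 + (-12 + c)*(c + w))
P(-5, 4)*(-12) + g(-7, -18) = (-6 + 4² - 12*4 - 12*(-5) + 4*(-5))*(-12) + (8 - 18 - 7) = (-6 + 16 - 48 + 60 - 20)*(-12) - 17 = 2*(-12) - 17 = -24 - 17 = -41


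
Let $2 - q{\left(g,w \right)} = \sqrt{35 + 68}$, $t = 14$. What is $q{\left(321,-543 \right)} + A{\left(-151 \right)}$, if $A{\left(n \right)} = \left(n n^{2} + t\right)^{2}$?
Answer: $11853815185971 - \sqrt{103} \approx 1.1854 \cdot 10^{13}$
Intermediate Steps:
$q{\left(g,w \right)} = 2 - \sqrt{103}$ ($q{\left(g,w \right)} = 2 - \sqrt{35 + 68} = 2 - \sqrt{103}$)
$A{\left(n \right)} = \left(14 + n^{3}\right)^{2}$ ($A{\left(n \right)} = \left(n n^{2} + 14\right)^{2} = \left(n^{3} + 14\right)^{2} = \left(14 + n^{3}\right)^{2}$)
$q{\left(321,-543 \right)} + A{\left(-151 \right)} = \left(2 - \sqrt{103}\right) + \left(14 + \left(-151\right)^{3}\right)^{2} = \left(2 - \sqrt{103}\right) + \left(14 - 3442951\right)^{2} = \left(2 - \sqrt{103}\right) + \left(-3442937\right)^{2} = \left(2 - \sqrt{103}\right) + 11853815185969 = 11853815185971 - \sqrt{103}$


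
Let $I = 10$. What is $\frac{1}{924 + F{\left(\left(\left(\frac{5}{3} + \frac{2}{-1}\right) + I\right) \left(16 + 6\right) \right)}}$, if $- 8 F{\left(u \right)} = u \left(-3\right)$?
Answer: $\frac{4}{4015} \approx 0.00099626$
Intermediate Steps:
$F{\left(u \right)} = \frac{3 u}{8}$ ($F{\left(u \right)} = - \frac{u \left(-3\right)}{8} = - \frac{\left(-3\right) u}{8} = \frac{3 u}{8}$)
$\frac{1}{924 + F{\left(\left(\left(\frac{5}{3} + \frac{2}{-1}\right) + I\right) \left(16 + 6\right) \right)}} = \frac{1}{924 + \frac{3 \left(\left(\frac{5}{3} + \frac{2}{-1}\right) + 10\right) \left(16 + 6\right)}{8}} = \frac{1}{924 + \frac{3 \left(\left(5 \cdot \frac{1}{3} + 2 \left(-1\right)\right) + 10\right) 22}{8}} = \frac{1}{924 + \frac{3 \left(\left(\frac{5}{3} - 2\right) + 10\right) 22}{8}} = \frac{1}{924 + \frac{3 \left(- \frac{1}{3} + 10\right) 22}{8}} = \frac{1}{924 + \frac{3 \cdot \frac{29}{3} \cdot 22}{8}} = \frac{1}{924 + \frac{3}{8} \cdot \frac{638}{3}} = \frac{1}{924 + \frac{319}{4}} = \frac{1}{\frac{4015}{4}} = \frac{4}{4015}$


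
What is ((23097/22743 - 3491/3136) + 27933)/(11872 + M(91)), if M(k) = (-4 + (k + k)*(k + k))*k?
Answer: 94868181103/10276461060096 ≈ 0.0092316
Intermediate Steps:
M(k) = k*(-4 + 4*k**2) (M(k) = (-4 + (2*k)*(2*k))*k = (-4 + 4*k**2)*k = k*(-4 + 4*k**2))
((23097/22743 - 3491/3136) + 27933)/(11872 + M(91)) = ((23097/22743 - 3491/3136) + 27933)/(11872 + 4*91*(-1 + 91**2)) = ((23097*(1/22743) - 3491*1/3136) + 27933)/(11872 + 4*91*(-1 + 8281)) = ((7699/7581 - 3491/3136) + 27933)/(11872 + 4*91*8280) = (-331601/3396288 + 27933)/(11872 + 3013920) = (94868181103/3396288)/3025792 = (94868181103/3396288)*(1/3025792) = 94868181103/10276461060096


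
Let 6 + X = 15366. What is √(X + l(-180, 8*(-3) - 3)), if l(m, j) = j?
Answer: √15333 ≈ 123.83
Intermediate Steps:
X = 15360 (X = -6 + 15366 = 15360)
√(X + l(-180, 8*(-3) - 3)) = √(15360 + (8*(-3) - 3)) = √(15360 + (-24 - 3)) = √(15360 - 27) = √15333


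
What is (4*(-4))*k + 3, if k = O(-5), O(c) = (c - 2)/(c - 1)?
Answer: -47/3 ≈ -15.667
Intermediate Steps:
O(c) = (-2 + c)/(-1 + c)
k = 7/6 (k = (-2 - 5)/(-1 - 5) = -7/(-6) = -1/6*(-7) = 7/6 ≈ 1.1667)
(4*(-4))*k + 3 = (4*(-4))*(7/6) + 3 = -16*7/6 + 3 = -56/3 + 3 = -47/3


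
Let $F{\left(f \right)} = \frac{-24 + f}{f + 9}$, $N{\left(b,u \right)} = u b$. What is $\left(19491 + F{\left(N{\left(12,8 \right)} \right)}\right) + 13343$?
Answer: $\frac{1149214}{35} \approx 32835.0$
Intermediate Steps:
$N{\left(b,u \right)} = b u$
$F{\left(f \right)} = \frac{-24 + f}{9 + f}$
$\left(19491 + F{\left(N{\left(12,8 \right)} \right)}\right) + 13343 = \left(19491 + \frac{-24 + 12 \cdot 8}{9 + 12 \cdot 8}\right) + 13343 = \left(19491 + \frac{-24 + 96}{9 + 96}\right) + 13343 = \left(19491 + \frac{1}{105} \cdot 72\right) + 13343 = \left(19491 + \frac{24}{35}\right) + 13343 = \frac{682209}{35} + 13343 = \frac{1149214}{35}$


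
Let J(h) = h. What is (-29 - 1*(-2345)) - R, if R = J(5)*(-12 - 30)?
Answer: 2526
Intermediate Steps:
R = -210 (R = 5*(-12 - 30) = 5*(-42) = -210)
(-29 - 1*(-2345)) - R = (-29 - 1*(-2345)) - 1*(-210) = (-29 + 2345) + 210 = 2316 + 210 = 2526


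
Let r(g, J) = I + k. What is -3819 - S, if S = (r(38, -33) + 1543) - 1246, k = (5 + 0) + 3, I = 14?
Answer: -4138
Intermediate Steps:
k = 8 (k = 5 + 3 = 8)
r(g, J) = 22 (r(g, J) = 14 + 8 = 22)
S = 319 (S = (22 + 1543) - 1246 = 1565 - 1246 = 319)
-3819 - S = -3819 - 1*319 = -3819 - 319 = -4138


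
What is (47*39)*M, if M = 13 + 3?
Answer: 29328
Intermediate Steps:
M = 16
(47*39)*M = (47*39)*16 = 1833*16 = 29328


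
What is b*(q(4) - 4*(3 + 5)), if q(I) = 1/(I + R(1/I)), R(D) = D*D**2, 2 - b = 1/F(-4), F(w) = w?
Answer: -18360/257 ≈ -71.440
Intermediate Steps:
b = 9/4 (b = 2 - 1/(-4) = 2 - 1*(-1/4) = 2 + 1/4 = 9/4 ≈ 2.2500)
R(D) = D**3
q(I) = 1/(I + I**(-3)) (q(I) = 1/(I + (1/I)**3) = 1/(I + I**(-3)))
b*(q(4) - 4*(3 + 5)) = 9*(4**3/(1 + 4**4) - 4*(3 + 5))/4 = 9*(64/(1 + 256) - 4*8)/4 = 9*(64/257 - 32)/4 = (9/4)*(-8160/257) = -18360/257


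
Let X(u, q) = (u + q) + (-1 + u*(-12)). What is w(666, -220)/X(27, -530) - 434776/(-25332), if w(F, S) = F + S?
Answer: 14529019/873954 ≈ 16.624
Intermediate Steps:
X(u, q) = -1 + q - 11*u (X(u, q) = (q + u) + (-1 - 12*u) = -1 + q - 11*u)
w(666, -220)/X(27, -530) - 434776/(-25332) = (666 - 220)/(-1 - 530 - 11*27) - 434776/(-25332) = 446/(-1 - 530 - 297) - 434776*(-1/25332) = 446/(-828) + 108694/6333 = 446*(-1/828) + 108694/6333 = -223/414 + 108694/6333 = 14529019/873954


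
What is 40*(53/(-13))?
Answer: -2120/13 ≈ -163.08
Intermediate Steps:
40*(53/(-13)) = 40*(53*(-1/13)) = 40*(-53/13) = -2120/13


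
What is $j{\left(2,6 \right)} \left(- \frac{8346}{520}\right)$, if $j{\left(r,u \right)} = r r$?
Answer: $- \frac{321}{5} \approx -64.2$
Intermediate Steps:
$j{\left(r,u \right)} = r^{2}$
$j{\left(2,6 \right)} \left(- \frac{8346}{520}\right) = 2^{2} \left(- \frac{8346}{520}\right) = 4 \left(\left(-8346\right) \frac{1}{520}\right) = 4 \left(- \frac{321}{20}\right) = - \frac{321}{5}$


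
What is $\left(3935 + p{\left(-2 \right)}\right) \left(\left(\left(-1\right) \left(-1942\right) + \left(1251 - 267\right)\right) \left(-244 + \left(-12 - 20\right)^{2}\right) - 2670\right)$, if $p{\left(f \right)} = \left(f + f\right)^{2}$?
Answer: $9006739110$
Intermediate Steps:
$p{\left(f \right)} = 4 f^{2}$ ($p{\left(f \right)} = \left(2 f\right)^{2} = 4 f^{2}$)
$\left(3935 + p{\left(-2 \right)}\right) \left(\left(\left(-1\right) \left(-1942\right) + \left(1251 - 267\right)\right) \left(-244 + \left(-12 - 20\right)^{2}\right) - 2670\right) = \left(3935 + 4 \left(-2\right)^{2}\right) \left(\left(\left(-1\right) \left(-1942\right) + \left(1251 - 267\right)\right) \left(-244 + \left(-12 - 20\right)^{2}\right) - 2670\right) = \left(3935 + 4 \cdot 4\right) \left(\left(1942 + 984\right) \left(-244 + \left(-12 - 20\right)^{2}\right) - 2670\right) = \left(3935 + 16\right) \left(2926 \left(-244 + \left(-32\right)^{2}\right) - 2670\right) = 3951 \left(2926 \left(-244 + 1024\right) - 2670\right) = 3951 \left(2926 \cdot 780 - 2670\right) = 3951 \left(2282280 - 2670\right) = 3951 \cdot 2279610 = 9006739110$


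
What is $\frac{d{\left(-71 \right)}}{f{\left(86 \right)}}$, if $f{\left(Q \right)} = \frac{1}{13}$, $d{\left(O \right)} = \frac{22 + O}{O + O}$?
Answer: $\frac{637}{142} \approx 4.4859$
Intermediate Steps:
$d{\left(O \right)} = \frac{22 + O}{2 O}$
$f{\left(Q \right)} = \frac{1}{13}$
$\frac{d{\left(-71 \right)}}{f{\left(86 \right)}} = \frac{22 - 71}{2 \left(-71\right)} \frac{1}{\frac{1}{13}} = \frac{1}{2} \left(- \frac{1}{71}\right) \left(-49\right) 13 = \frac{49}{142} \cdot 13 = \frac{637}{142}$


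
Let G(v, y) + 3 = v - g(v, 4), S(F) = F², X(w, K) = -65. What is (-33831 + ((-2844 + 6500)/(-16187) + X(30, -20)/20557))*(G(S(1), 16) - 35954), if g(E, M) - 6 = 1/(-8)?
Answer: 809685199130616705/665512318 ≈ 1.2166e+9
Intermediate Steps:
g(E, M) = 47/8 (g(E, M) = 6 + 1/(-8) = 6 - ⅛ = 47/8)
G(v, y) = -71/8 + v (G(v, y) = -3 + (v - 1*47/8) = -3 + (v - 47/8) = -3 + (-47/8 + v) = -71/8 + v)
(-33831 + ((-2844 + 6500)/(-16187) + X(30, -20)/20557))*(G(S(1), 16) - 35954) = (-33831 + ((-2844 + 6500)/(-16187) - 65/20557))*((-71/8 + 1²) - 35954) = (-33831 + (3656*(-1/16187) - 65*1/20557))*((-71/8 + 1) - 35954) = (-33831 + (-3656/16187 - 65/20557))*(-63/8 - 35954) = (-33831 - 76208547/332756159)*(-287695/8) = -11257549823676/332756159*(-287695/8) = 809685199130616705/665512318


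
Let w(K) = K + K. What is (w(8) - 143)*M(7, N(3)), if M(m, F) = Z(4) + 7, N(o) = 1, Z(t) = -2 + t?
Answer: -1143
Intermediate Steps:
M(m, F) = 9 (M(m, F) = (-2 + 4) + 7 = 2 + 7 = 9)
w(K) = 2*K
(w(8) - 143)*M(7, N(3)) = (2*8 - 143)*9 = (16 - 143)*9 = -127*9 = -1143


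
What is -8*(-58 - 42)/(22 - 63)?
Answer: -800/41 ≈ -19.512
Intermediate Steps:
-8*(-58 - 42)/(22 - 63) = -(-800)/(-41) = -(-800)*(-1)/41 = -8*100/41 = -800/41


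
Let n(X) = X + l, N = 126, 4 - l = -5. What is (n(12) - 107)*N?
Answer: -10836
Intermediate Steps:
l = 9 (l = 4 - 1*(-5) = 4 + 5 = 9)
n(X) = 9 + X (n(X) = X + 9 = 9 + X)
(n(12) - 107)*N = ((9 + 12) - 107)*126 = (21 - 107)*126 = -86*126 = -10836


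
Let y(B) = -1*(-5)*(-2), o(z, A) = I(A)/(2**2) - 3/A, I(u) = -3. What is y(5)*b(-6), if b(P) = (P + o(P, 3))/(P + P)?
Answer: -155/24 ≈ -6.4583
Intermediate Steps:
o(z, A) = -3/4 - 3/A (o(z, A) = -3/(2**2) - 3/A = -3/4 - 3/A)
y(B) = -10 (y(B) = 5*(-2) = -10)
b(P) = (-7/4 + P)/(2*P) (b(P) = (P + (-3/4 - 3/3))/(P + P) = (P + (-3/4 - 3*1/3))/((2*P)) = (P + (-3/4 - 1))*(1/(2*P)) = (P - 7/4)*(1/(2*P)) = (-7/4 + P)*(1/(2*P)) = (-7/4 + P)/(2*P))
y(5)*b(-6) = -5*(-7 + 4*(-6))/(4*(-6)) = -5*(-1)*(-7 - 24)/(4*6) = -5*(-1)*(-31)/(4*6) = -10*31/48 = -155/24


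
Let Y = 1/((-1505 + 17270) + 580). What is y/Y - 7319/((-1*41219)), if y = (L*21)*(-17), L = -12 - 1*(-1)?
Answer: 2645716334804/41219 ≈ 6.4187e+7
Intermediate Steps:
L = -11 (L = -12 + 1 = -11)
y = 3927 (y = -11*21*(-17) = -231*(-17) = 3927)
Y = 1/16345 (Y = 1/(15765 + 580) = 1/16345 ≈ 6.1181e-5)
y/Y - 7319/((-1*41219)) = 3927/(1/16345) - 7319/((-1*41219)) = 3927*16345 - 7319/(-41219) = 64186815 - 7319*(-1/41219) = 64186815 + 7319/41219 = 2645716334804/41219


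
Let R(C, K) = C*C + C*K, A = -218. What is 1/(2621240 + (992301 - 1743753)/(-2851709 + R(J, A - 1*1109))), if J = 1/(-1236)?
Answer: 4356542792291/11419545376855075432 ≈ 3.8150e-7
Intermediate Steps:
J = -1/1236 ≈ -0.00080906
R(C, K) = C² + C*K
1/(2621240 + (992301 - 1743753)/(-2851709 + R(J, A - 1*1109))) = 1/(2621240 + (992301 - 1743753)/(-2851709 - (-1/1236 + (-218 - 1*1109))/1236)) = 1/(2621240 - 751452/(-2851709 - (-1/1236 + (-218 - 1109))/1236)) = 1/(2621240 - 751452/(-2851709 - (-1/1236 - 1327)/1236)) = 1/(2621240 - 751452/(-2851709 - 1/1236*(-1640173/1236))) = 1/(2621240 - 751452/(-2851709 + 1640173/1527696)) = 1/(2621240 - 751452/(-4356542792291/1527696)) = 1/(2621240 - 751452*(-1527696/4356542792291)) = 1/(2621240 + 1147990214592/4356542792291) = 1/(11419545376855075432/4356542792291) = 4356542792291/11419545376855075432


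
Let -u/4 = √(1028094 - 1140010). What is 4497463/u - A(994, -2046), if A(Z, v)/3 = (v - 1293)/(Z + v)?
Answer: -10017/1052 + 4497463*I*√571/31976 ≈ -9.5219 + 3360.9*I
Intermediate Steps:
A(Z, v) = 3*(-1293 + v)/(Z + v) (A(Z, v) = 3*((v - 1293)/(Z + v)) = 3*((-1293 + v)/(Z + v)) = 3*(-1293 + v)/(Z + v))
u = -56*I*√571 (u = -4*√(1028094 - 1140010) = -56*I*√571 ≈ -1338.2*I)
4497463/u - A(994, -2046) = 4497463/((-56*I*√571)) - 3*(-1293 - 2046)/(994 - 2046) = 4497463*(I*√571/31976) - 3*(-3339)/(-1052) = 4497463*I*√571/31976 - 3*(-1)*(-3339)/1052 = 4497463*I*√571/31976 - 1*10017/1052 = 4497463*I*√571/31976 - 10017/1052 = -10017/1052 + 4497463*I*√571/31976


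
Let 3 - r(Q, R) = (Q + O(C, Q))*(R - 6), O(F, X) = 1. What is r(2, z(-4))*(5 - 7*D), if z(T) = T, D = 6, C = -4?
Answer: -1221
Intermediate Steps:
r(Q, R) = 3 - (1 + Q)*(-6 + R) (r(Q, R) = 3 - (Q + 1)*(R - 6) = 3 - (1 + Q)*(-6 + R))
r(2, z(-4))*(5 - 7*D) = (9 - 1*(-4) + 6*2 - 1*2*(-4))*(5 - 7*6) = (9 + 4 + 12 + 8)*(5 - 42) = 33*(-37) = -1221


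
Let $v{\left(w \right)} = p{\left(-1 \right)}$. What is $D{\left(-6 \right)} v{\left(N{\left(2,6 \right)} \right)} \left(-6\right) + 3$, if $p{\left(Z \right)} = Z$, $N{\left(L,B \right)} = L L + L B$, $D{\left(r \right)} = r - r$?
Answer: $3$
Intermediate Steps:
$D{\left(r \right)} = 0$
$N{\left(L,B \right)} = L^{2} + B L$
$v{\left(w \right)} = -1$
$D{\left(-6 \right)} v{\left(N{\left(2,6 \right)} \right)} \left(-6\right) + 3 = 0 \left(\left(-1\right) \left(-6\right)\right) + 3 = 0 \cdot 6 + 3 = 0 + 3 = 3$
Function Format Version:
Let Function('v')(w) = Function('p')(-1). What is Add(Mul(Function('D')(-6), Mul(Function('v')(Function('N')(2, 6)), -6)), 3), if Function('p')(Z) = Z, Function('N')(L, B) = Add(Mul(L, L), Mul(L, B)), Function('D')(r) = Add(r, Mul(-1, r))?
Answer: 3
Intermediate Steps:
Function('D')(r) = 0
Function('N')(L, B) = Add(Pow(L, 2), Mul(B, L))
Function('v')(w) = -1
Add(Mul(Function('D')(-6), Mul(Function('v')(Function('N')(2, 6)), -6)), 3) = Add(Mul(0, Mul(-1, -6)), 3) = Add(Mul(0, 6), 3) = Add(0, 3) = 3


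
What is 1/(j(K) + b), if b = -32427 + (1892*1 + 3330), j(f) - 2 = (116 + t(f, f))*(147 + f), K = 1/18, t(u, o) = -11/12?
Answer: -216/2220341 ≈ -9.7282e-5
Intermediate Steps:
t(u, o) = -11/12 (t(u, o) = -11*1/12 = -11/12)
K = 1/18 ≈ 0.055556
j(f) = 67677/4 + 1381*f/12 (j(f) = 2 + (116 - 11/12)*(147 + f) = 2 + 1381*(147 + f)/12 = 2 + (67669/4 + 1381*f/12) = 67677/4 + 1381*f/12)
b = -27205 (b = -32427 + (1892 + 3330) = -32427 + 5222 = -27205)
1/(j(K) + b) = 1/((67677/4 + (1381/12)*(1/18)) - 27205) = 1/((67677/4 + 1381/216) - 27205) = 1/(3655939/216 - 27205) = 1/(-2220341/216) = -216/2220341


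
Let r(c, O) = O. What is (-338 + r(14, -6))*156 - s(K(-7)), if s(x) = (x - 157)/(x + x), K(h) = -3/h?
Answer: -160444/3 ≈ -53481.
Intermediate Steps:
s(x) = (-157 + x)/(2*x) (s(x) = (-157 + x)/((2*x)) = (-157 + x)*(1/(2*x)) = (-157 + x)/(2*x))
(-338 + r(14, -6))*156 - s(K(-7)) = (-338 - 6)*156 - (-157 - 3/(-7))/(2*((-3/(-7)))) = -344*156 - (-157 - 3*(-⅐))/(2*((-3*(-⅐)))) = -53664 - (-157 + 3/7)/(2*3/7) = -53664 - 7*(-1096)/(2*3*7) = -53664 - 1*(-548/3) = -53664 + 548/3 = -160444/3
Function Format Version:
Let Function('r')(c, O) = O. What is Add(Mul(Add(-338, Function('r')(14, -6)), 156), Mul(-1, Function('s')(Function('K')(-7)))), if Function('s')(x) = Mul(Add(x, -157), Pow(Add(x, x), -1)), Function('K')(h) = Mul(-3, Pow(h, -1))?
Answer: Rational(-160444, 3) ≈ -53481.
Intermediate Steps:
Function('s')(x) = Mul(Rational(1, 2), Pow(x, -1), Add(-157, x)) (Function('s')(x) = Mul(Add(-157, x), Pow(Mul(2, x), -1)) = Mul(Add(-157, x), Mul(Rational(1, 2), Pow(x, -1))) = Mul(Rational(1, 2), Pow(x, -1), Add(-157, x)))
Add(Mul(Add(-338, Function('r')(14, -6)), 156), Mul(-1, Function('s')(Function('K')(-7)))) = Add(Mul(Add(-338, -6), 156), Mul(-1, Mul(Rational(1, 2), Pow(Mul(-3, Pow(-7, -1)), -1), Add(-157, Mul(-3, Pow(-7, -1)))))) = Add(Mul(-344, 156), Mul(-1, Mul(Rational(1, 2), Pow(Mul(-3, Rational(-1, 7)), -1), Add(-157, Mul(-3, Rational(-1, 7)))))) = Add(-53664, Mul(-1, Mul(Rational(1, 2), Pow(Rational(3, 7), -1), Add(-157, Rational(3, 7))))) = Add(-53664, Mul(-1, Mul(Rational(1, 2), Rational(7, 3), Rational(-1096, 7)))) = Add(-53664, Mul(-1, Rational(-548, 3))) = Add(-53664, Rational(548, 3)) = Rational(-160444, 3)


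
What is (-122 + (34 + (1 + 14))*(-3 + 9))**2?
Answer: 29584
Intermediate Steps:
(-122 + (34 + (1 + 14))*(-3 + 9))**2 = (-122 + (34 + 15)*6)**2 = (-122 + 49*6)**2 = (-122 + 294)**2 = 172**2 = 29584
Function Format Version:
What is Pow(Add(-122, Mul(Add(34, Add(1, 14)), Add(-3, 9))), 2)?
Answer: 29584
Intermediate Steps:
Pow(Add(-122, Mul(Add(34, Add(1, 14)), Add(-3, 9))), 2) = Pow(Add(-122, Mul(Add(34, 15), 6)), 2) = Pow(Add(-122, Mul(49, 6)), 2) = Pow(Add(-122, 294), 2) = Pow(172, 2) = 29584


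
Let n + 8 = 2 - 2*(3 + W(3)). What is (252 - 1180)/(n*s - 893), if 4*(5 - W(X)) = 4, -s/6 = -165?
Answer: 928/20693 ≈ 0.044846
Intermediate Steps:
s = 990 (s = -6*(-165) = 990)
W(X) = 4 (W(X) = 5 - 1/4*4 = 5 - 1 = 4)
n = -20 (n = -8 + (2 - 2*(3 + 4)) = -8 + (2 - 2*7) = -8 + (2 - 1*14) = -8 + (2 - 14) = -8 - 12 = -20)
(252 - 1180)/(n*s - 893) = (252 - 1180)/(-20*990 - 893) = -928/(-19800 - 893) = -928/(-20693) = -928*(-1/20693) = 928/20693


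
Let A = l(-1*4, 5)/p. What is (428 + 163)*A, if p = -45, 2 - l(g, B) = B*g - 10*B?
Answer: -4728/5 ≈ -945.60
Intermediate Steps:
l(g, B) = 2 + 10*B - B*g (l(g, B) = 2 - (B*g - 10*B) = 2 - (-10*B + B*g) = 2 + (10*B - B*g) = 2 + 10*B - B*g)
A = -8/5 (A = (2 + 10*5 - 1*5*(-1*4))/(-45) = (2 + 50 - 1*5*(-4))*(-1/45) = (2 + 50 + 20)*(-1/45) = 72*(-1/45) = -8/5 ≈ -1.6000)
(428 + 163)*A = (428 + 163)*(-8/5) = 591*(-8/5) = -4728/5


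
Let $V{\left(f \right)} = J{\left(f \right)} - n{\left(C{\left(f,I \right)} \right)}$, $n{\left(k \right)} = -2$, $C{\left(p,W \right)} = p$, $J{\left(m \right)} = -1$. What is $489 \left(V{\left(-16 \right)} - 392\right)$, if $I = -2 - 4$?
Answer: $-191199$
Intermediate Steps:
$I = -6$ ($I = -2 - 4 = -6$)
$V{\left(f \right)} = 1$ ($V{\left(f \right)} = -1 - -2 = -1 + 2 = 1$)
$489 \left(V{\left(-16 \right)} - 392\right) = 489 \left(1 - 392\right) = 489 \left(-391\right) = -191199$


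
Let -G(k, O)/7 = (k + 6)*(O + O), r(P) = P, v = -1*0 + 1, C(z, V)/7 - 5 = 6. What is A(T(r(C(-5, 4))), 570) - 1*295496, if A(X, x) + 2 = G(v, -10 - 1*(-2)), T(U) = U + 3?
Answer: -294714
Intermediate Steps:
C(z, V) = 77 (C(z, V) = 35 + 7*6 = 35 + 42 = 77)
v = 1 (v = 0 + 1 = 1)
G(k, O) = -14*O*(6 + k) (G(k, O) = -7*(k + 6)*(O + O) = -7*(6 + k)*2*O = -14*O*(6 + k))
T(U) = 3 + U
A(X, x) = 782 (A(X, x) = -2 - 14*(-10 - 1*(-2))*(6 + 1) = -2 - 14*(-10 + 2)*7 = -2 - 14*(-8)*7 = -2 + 784 = 782)
A(T(r(C(-5, 4))), 570) - 1*295496 = 782 - 1*295496 = 782 - 295496 = -294714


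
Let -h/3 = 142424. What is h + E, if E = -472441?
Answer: -899713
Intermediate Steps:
h = -427272 (h = -3*142424 = -427272)
h + E = -427272 - 472441 = -899713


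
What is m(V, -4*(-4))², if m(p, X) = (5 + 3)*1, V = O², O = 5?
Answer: 64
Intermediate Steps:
V = 25 (V = 5² = 25)
m(p, X) = 8 (m(p, X) = 8*1 = 8)
m(V, -4*(-4))² = 8² = 64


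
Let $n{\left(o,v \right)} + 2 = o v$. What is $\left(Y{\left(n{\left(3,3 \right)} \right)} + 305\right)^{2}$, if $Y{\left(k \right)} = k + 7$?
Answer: $101761$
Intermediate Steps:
$n{\left(o,v \right)} = -2 + o v$
$Y{\left(k \right)} = 7 + k$
$\left(Y{\left(n{\left(3,3 \right)} \right)} + 305\right)^{2} = \left(\left(7 + \left(-2 + 3 \cdot 3\right)\right) + 305\right)^{2} = \left(\left(7 + \left(-2 + 9\right)\right) + 305\right)^{2} = \left(\left(7 + 7\right) + 305\right)^{2} = \left(14 + 305\right)^{2} = 319^{2} = 101761$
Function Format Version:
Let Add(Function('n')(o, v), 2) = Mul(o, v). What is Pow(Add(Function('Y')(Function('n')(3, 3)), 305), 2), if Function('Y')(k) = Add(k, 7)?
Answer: 101761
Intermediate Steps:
Function('n')(o, v) = Add(-2, Mul(o, v))
Function('Y')(k) = Add(7, k)
Pow(Add(Function('Y')(Function('n')(3, 3)), 305), 2) = Pow(Add(Add(7, Add(-2, Mul(3, 3))), 305), 2) = Pow(Add(Add(7, Add(-2, 9)), 305), 2) = Pow(Add(Add(7, 7), 305), 2) = Pow(Add(14, 305), 2) = Pow(319, 2) = 101761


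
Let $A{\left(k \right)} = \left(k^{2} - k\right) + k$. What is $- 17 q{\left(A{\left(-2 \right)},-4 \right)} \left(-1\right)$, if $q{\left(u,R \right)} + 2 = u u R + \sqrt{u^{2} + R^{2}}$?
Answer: $-1122 + 68 \sqrt{2} \approx -1025.8$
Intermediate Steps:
$A{\left(k \right)} = k^{2}$
$q{\left(u,R \right)} = -2 + \sqrt{R^{2} + u^{2}} + R u^{2}$ ($q{\left(u,R \right)} = -2 + \left(u u R + \sqrt{u^{2} + R^{2}}\right) = -2 + \left(u^{2} R + \sqrt{R^{2} + u^{2}}\right) = -2 + \left(R u^{2} + \sqrt{R^{2} + u^{2}}\right) = -2 + \left(\sqrt{R^{2} + u^{2}} + R u^{2}\right) = -2 + \sqrt{R^{2} + u^{2}} + R u^{2}$)
$- 17 q{\left(A{\left(-2 \right)},-4 \right)} \left(-1\right) = - 17 \left(-2 + \sqrt{\left(-4\right)^{2} + \left(\left(-2\right)^{2}\right)^{2}} - 4 \left(\left(-2\right)^{2}\right)^{2}\right) \left(-1\right) = - 17 \left(-2 + \sqrt{16 + 4^{2}} - 4 \cdot 4^{2}\right) \left(-1\right) = - 17 \left(-2 + \sqrt{16 + 16} - 64\right) \left(-1\right) = - 17 \left(-2 + \sqrt{32} - 64\right) \left(-1\right) = - 17 \left(-2 + 4 \sqrt{2} - 64\right) \left(-1\right) = - 17 \left(-66 + 4 \sqrt{2}\right) \left(-1\right) = \left(1122 - 68 \sqrt{2}\right) \left(-1\right) = -1122 + 68 \sqrt{2}$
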